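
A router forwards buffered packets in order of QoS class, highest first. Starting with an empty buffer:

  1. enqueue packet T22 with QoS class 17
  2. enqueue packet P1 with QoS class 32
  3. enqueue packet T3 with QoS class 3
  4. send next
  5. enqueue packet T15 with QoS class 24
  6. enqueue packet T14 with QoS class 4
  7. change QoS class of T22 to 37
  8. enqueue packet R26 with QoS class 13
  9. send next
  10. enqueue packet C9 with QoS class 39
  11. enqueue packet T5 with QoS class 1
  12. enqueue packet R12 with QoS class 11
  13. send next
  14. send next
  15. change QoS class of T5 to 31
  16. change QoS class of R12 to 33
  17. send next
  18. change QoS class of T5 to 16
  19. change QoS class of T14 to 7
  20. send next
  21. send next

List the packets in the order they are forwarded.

add T22 (QoS class 17) → {T22:17}
add P1 (QoS class 32) → {P1:32, T22:17}
add T3 (QoS class 3) → {P1:32, T22:17, T3:3}
send next → P1; now {T22:17, T3:3}
add T15 (QoS class 24) → {T15:24, T22:17, T3:3}
add T14 (QoS class 4) → {T15:24, T22:17, T14:4, T3:3}
update T22 to QoS class 37 → {T22:37, T15:24, T14:4, T3:3}
add R26 (QoS class 13) → {T22:37, T15:24, R26:13, T14:4, T3:3}
send next → T22; now {T15:24, R26:13, T14:4, T3:3}
add C9 (QoS class 39) → {C9:39, T15:24, R26:13, T14:4, T3:3}
add T5 (QoS class 1) → {C9:39, T15:24, R26:13, T14:4, T3:3, T5:1}
add R12 (QoS class 11) → {C9:39, T15:24, R26:13, R12:11, T14:4, T3:3, T5:1}
send next → C9; now {T15:24, R26:13, R12:11, T14:4, T3:3, T5:1}
send next → T15; now {R26:13, R12:11, T14:4, T3:3, T5:1}
update T5 to QoS class 31 → {T5:31, R26:13, R12:11, T14:4, T3:3}
update R12 to QoS class 33 → {R12:33, T5:31, R26:13, T14:4, T3:3}
send next → R12; now {T5:31, R26:13, T14:4, T3:3}
update T5 to QoS class 16 → {T5:16, R26:13, T14:4, T3:3}
update T14 to QoS class 7 → {T5:16, R26:13, T14:7, T3:3}
send next → T5; now {R26:13, T14:7, T3:3}
send next → R26; now {T14:7, T3:3}

P1, T22, C9, T15, R12, T5, R26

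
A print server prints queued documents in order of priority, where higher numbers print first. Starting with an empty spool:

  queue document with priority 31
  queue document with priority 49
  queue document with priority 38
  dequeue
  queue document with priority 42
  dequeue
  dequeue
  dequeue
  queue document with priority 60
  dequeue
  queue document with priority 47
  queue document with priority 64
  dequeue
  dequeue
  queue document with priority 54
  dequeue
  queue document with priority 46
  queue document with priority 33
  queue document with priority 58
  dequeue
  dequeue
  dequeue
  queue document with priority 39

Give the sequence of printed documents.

insert 31 → {31}
insert 49 → {49, 31}
insert 38 → {49, 38, 31}
dequeue → 49; now {38, 31}
insert 42 → {42, 38, 31}
dequeue → 42; now {38, 31}
dequeue → 38; now {31}
dequeue → 31; now {}
insert 60 → {60}
dequeue → 60; now {}
insert 47 → {47}
insert 64 → {64, 47}
dequeue → 64; now {47}
dequeue → 47; now {}
insert 54 → {54}
dequeue → 54; now {}
insert 46 → {46}
insert 33 → {46, 33}
insert 58 → {58, 46, 33}
dequeue → 58; now {46, 33}
dequeue → 46; now {33}
dequeue → 33; now {}
insert 39 → {39}

49, 42, 38, 31, 60, 64, 47, 54, 58, 46, 33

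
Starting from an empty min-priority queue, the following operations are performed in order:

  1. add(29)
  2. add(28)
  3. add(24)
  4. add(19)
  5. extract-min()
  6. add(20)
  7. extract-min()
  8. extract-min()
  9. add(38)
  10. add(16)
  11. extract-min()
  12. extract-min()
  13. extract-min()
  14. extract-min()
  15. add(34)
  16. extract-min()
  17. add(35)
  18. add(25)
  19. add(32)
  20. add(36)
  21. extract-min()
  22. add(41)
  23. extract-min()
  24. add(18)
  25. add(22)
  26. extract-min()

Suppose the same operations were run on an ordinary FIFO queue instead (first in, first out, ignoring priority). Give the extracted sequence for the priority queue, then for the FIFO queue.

priority queue: 19 → 20 → 24 → 16 → 28 → 29 → 38 → 34 → 25 → 32 → 18; FIFO queue: 29, 28, 24, 19, 20, 38, 16, 34, 35, 25, 32

insert 29 → {29}
insert 28 → {28, 29}
insert 24 → {24, 28, 29}
insert 19 → {19, 24, 28, 29}
extract-min → 19; now {24, 28, 29}
insert 20 → {20, 24, 28, 29}
extract-min → 20; now {24, 28, 29}
extract-min → 24; now {28, 29}
insert 38 → {28, 29, 38}
insert 16 → {16, 28, 29, 38}
extract-min → 16; now {28, 29, 38}
extract-min → 28; now {29, 38}
extract-min → 29; now {38}
extract-min → 38; now {}
insert 34 → {34}
extract-min → 34; now {}
insert 35 → {35}
insert 25 → {25, 35}
insert 32 → {25, 32, 35}
insert 36 → {25, 32, 35, 36}
extract-min → 25; now {32, 35, 36}
insert 41 → {32, 35, 36, 41}
extract-min → 32; now {35, 36, 41}
insert 18 → {18, 35, 36, 41}
insert 22 → {18, 22, 35, 36, 41}
extract-min → 18; now {22, 35, 36, 41}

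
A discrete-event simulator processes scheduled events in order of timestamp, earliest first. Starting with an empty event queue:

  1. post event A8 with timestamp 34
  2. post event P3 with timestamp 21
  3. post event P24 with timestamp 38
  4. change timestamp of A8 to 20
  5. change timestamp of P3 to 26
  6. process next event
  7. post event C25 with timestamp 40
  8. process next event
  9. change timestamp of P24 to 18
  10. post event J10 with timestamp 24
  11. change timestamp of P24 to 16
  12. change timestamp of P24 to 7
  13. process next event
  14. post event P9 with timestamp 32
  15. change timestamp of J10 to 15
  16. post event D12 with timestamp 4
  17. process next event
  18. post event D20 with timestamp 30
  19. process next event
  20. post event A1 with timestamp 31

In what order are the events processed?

add A8 (timestamp 34) → {A8:34}
add P3 (timestamp 21) → {P3:21, A8:34}
add P24 (timestamp 38) → {P3:21, A8:34, P24:38}
update A8 to timestamp 20 → {A8:20, P3:21, P24:38}
update P3 to timestamp 26 → {A8:20, P3:26, P24:38}
process next event → A8; now {P3:26, P24:38}
add C25 (timestamp 40) → {P3:26, P24:38, C25:40}
process next event → P3; now {P24:38, C25:40}
update P24 to timestamp 18 → {P24:18, C25:40}
add J10 (timestamp 24) → {P24:18, J10:24, C25:40}
update P24 to timestamp 16 → {P24:16, J10:24, C25:40}
update P24 to timestamp 7 → {P24:7, J10:24, C25:40}
process next event → P24; now {J10:24, C25:40}
add P9 (timestamp 32) → {J10:24, P9:32, C25:40}
update J10 to timestamp 15 → {J10:15, P9:32, C25:40}
add D12 (timestamp 4) → {D12:4, J10:15, P9:32, C25:40}
process next event → D12; now {J10:15, P9:32, C25:40}
add D20 (timestamp 30) → {J10:15, D20:30, P9:32, C25:40}
process next event → J10; now {D20:30, P9:32, C25:40}
add A1 (timestamp 31) → {D20:30, A1:31, P9:32, C25:40}

[A8, P3, P24, D12, J10]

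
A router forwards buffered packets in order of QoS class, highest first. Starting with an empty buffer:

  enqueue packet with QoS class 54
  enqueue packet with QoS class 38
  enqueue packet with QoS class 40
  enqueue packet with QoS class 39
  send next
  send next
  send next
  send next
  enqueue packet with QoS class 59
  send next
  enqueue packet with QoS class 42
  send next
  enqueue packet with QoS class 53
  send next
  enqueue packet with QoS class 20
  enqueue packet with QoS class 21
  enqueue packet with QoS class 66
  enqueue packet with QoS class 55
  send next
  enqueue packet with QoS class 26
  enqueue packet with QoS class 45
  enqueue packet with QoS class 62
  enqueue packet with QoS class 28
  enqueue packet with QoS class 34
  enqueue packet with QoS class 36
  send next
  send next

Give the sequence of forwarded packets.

insert 54 → {54}
insert 38 → {54, 38}
insert 40 → {54, 40, 38}
insert 39 → {54, 40, 39, 38}
send next → 54; now {40, 39, 38}
send next → 40; now {39, 38}
send next → 39; now {38}
send next → 38; now {}
insert 59 → {59}
send next → 59; now {}
insert 42 → {42}
send next → 42; now {}
insert 53 → {53}
send next → 53; now {}
insert 20 → {20}
insert 21 → {21, 20}
insert 66 → {66, 21, 20}
insert 55 → {66, 55, 21, 20}
send next → 66; now {55, 21, 20}
insert 26 → {55, 26, 21, 20}
insert 45 → {55, 45, 26, 21, 20}
insert 62 → {62, 55, 45, 26, 21, 20}
insert 28 → {62, 55, 45, 28, 26, 21, 20}
insert 34 → {62, 55, 45, 34, 28, 26, 21, 20}
insert 36 → {62, 55, 45, 36, 34, 28, 26, 21, 20}
send next → 62; now {55, 45, 36, 34, 28, 26, 21, 20}
send next → 55; now {45, 36, 34, 28, 26, 21, 20}

54 → 40 → 39 → 38 → 59 → 42 → 53 → 66 → 62 → 55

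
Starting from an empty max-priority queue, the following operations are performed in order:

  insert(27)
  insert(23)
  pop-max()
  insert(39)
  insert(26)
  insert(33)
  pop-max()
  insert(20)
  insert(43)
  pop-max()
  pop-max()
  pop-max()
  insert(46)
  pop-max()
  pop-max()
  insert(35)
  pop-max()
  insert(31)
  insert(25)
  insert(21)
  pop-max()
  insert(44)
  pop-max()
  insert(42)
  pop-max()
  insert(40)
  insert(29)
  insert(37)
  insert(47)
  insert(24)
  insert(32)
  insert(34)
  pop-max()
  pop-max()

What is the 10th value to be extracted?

44

insert 27 → {27}
insert 23 → {27, 23}
pop-max → 27; now {23}
insert 39 → {39, 23}
insert 26 → {39, 26, 23}
insert 33 → {39, 33, 26, 23}
pop-max → 39; now {33, 26, 23}
insert 20 → {33, 26, 23, 20}
insert 43 → {43, 33, 26, 23, 20}
pop-max → 43; now {33, 26, 23, 20}
pop-max → 33; now {26, 23, 20}
pop-max → 26; now {23, 20}
insert 46 → {46, 23, 20}
pop-max → 46; now {23, 20}
pop-max → 23; now {20}
insert 35 → {35, 20}
pop-max → 35; now {20}
insert 31 → {31, 20}
insert 25 → {31, 25, 20}
insert 21 → {31, 25, 21, 20}
pop-max → 31; now {25, 21, 20}
insert 44 → {44, 25, 21, 20}
pop-max → 44; now {25, 21, 20}
insert 42 → {42, 25, 21, 20}
pop-max → 42; now {25, 21, 20}
insert 40 → {40, 25, 21, 20}
insert 29 → {40, 29, 25, 21, 20}
insert 37 → {40, 37, 29, 25, 21, 20}
insert 47 → {47, 40, 37, 29, 25, 21, 20}
insert 24 → {47, 40, 37, 29, 25, 24, 21, 20}
insert 32 → {47, 40, 37, 32, 29, 25, 24, 21, 20}
insert 34 → {47, 40, 37, 34, 32, 29, 25, 24, 21, 20}
pop-max → 47; now {40, 37, 34, 32, 29, 25, 24, 21, 20}
pop-max → 40; now {37, 34, 32, 29, 25, 24, 21, 20}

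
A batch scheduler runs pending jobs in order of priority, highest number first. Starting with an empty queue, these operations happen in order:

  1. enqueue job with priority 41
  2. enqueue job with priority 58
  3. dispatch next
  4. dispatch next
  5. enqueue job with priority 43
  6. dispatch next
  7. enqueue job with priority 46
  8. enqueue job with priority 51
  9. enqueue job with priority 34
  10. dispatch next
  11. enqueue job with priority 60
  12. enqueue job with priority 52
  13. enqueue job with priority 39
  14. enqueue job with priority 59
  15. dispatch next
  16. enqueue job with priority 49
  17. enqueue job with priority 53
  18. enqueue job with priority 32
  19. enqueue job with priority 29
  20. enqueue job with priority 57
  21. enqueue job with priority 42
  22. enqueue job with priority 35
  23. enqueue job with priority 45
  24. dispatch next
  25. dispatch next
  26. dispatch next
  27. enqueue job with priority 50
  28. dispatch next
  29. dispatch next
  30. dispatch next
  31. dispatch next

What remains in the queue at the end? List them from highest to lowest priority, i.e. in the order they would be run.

45 → 42 → 39 → 35 → 34 → 32 → 29

insert 41 → {41}
insert 58 → {58, 41}
dispatch next → 58; now {41}
dispatch next → 41; now {}
insert 43 → {43}
dispatch next → 43; now {}
insert 46 → {46}
insert 51 → {51, 46}
insert 34 → {51, 46, 34}
dispatch next → 51; now {46, 34}
insert 60 → {60, 46, 34}
insert 52 → {60, 52, 46, 34}
insert 39 → {60, 52, 46, 39, 34}
insert 59 → {60, 59, 52, 46, 39, 34}
dispatch next → 60; now {59, 52, 46, 39, 34}
insert 49 → {59, 52, 49, 46, 39, 34}
insert 53 → {59, 53, 52, 49, 46, 39, 34}
insert 32 → {59, 53, 52, 49, 46, 39, 34, 32}
insert 29 → {59, 53, 52, 49, 46, 39, 34, 32, 29}
insert 57 → {59, 57, 53, 52, 49, 46, 39, 34, 32, 29}
insert 42 → {59, 57, 53, 52, 49, 46, 42, 39, 34, 32, 29}
insert 35 → {59, 57, 53, 52, 49, 46, 42, 39, 35, 34, 32, 29}
insert 45 → {59, 57, 53, 52, 49, 46, 45, 42, 39, 35, 34, 32, 29}
dispatch next → 59; now {57, 53, 52, 49, 46, 45, 42, 39, 35, 34, 32, 29}
dispatch next → 57; now {53, 52, 49, 46, 45, 42, 39, 35, 34, 32, 29}
dispatch next → 53; now {52, 49, 46, 45, 42, 39, 35, 34, 32, 29}
insert 50 → {52, 50, 49, 46, 45, 42, 39, 35, 34, 32, 29}
dispatch next → 52; now {50, 49, 46, 45, 42, 39, 35, 34, 32, 29}
dispatch next → 50; now {49, 46, 45, 42, 39, 35, 34, 32, 29}
dispatch next → 49; now {46, 45, 42, 39, 35, 34, 32, 29}
dispatch next → 46; now {45, 42, 39, 35, 34, 32, 29}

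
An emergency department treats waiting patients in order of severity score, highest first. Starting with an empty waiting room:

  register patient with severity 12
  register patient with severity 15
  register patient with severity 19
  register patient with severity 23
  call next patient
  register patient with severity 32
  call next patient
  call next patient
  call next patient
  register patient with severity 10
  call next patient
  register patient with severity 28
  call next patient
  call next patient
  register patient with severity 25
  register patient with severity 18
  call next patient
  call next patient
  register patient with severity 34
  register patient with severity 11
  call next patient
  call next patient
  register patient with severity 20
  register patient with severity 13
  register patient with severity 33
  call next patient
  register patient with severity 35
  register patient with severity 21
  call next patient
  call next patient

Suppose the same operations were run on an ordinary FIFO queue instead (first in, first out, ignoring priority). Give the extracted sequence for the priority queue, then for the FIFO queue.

priority queue: 23 → 32 → 19 → 15 → 12 → 28 → 10 → 25 → 18 → 34 → 11 → 33 → 35 → 21; FIFO queue: 12, 15, 19, 23, 32, 10, 28, 25, 18, 34, 11, 20, 13, 33

insert 12 → {12}
insert 15 → {15, 12}
insert 19 → {19, 15, 12}
insert 23 → {23, 19, 15, 12}
call next patient → 23; now {19, 15, 12}
insert 32 → {32, 19, 15, 12}
call next patient → 32; now {19, 15, 12}
call next patient → 19; now {15, 12}
call next patient → 15; now {12}
insert 10 → {12, 10}
call next patient → 12; now {10}
insert 28 → {28, 10}
call next patient → 28; now {10}
call next patient → 10; now {}
insert 25 → {25}
insert 18 → {25, 18}
call next patient → 25; now {18}
call next patient → 18; now {}
insert 34 → {34}
insert 11 → {34, 11}
call next patient → 34; now {11}
call next patient → 11; now {}
insert 20 → {20}
insert 13 → {20, 13}
insert 33 → {33, 20, 13}
call next patient → 33; now {20, 13}
insert 35 → {35, 20, 13}
insert 21 → {35, 21, 20, 13}
call next patient → 35; now {21, 20, 13}
call next patient → 21; now {20, 13}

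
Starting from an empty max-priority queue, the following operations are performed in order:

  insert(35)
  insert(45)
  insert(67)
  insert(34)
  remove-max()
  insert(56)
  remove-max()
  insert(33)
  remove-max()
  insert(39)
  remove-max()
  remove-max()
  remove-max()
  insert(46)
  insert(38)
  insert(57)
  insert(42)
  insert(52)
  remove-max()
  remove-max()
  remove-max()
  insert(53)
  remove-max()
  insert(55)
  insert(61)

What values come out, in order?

insert 35 → {35}
insert 45 → {45, 35}
insert 67 → {67, 45, 35}
insert 34 → {67, 45, 35, 34}
remove-max → 67; now {45, 35, 34}
insert 56 → {56, 45, 35, 34}
remove-max → 56; now {45, 35, 34}
insert 33 → {45, 35, 34, 33}
remove-max → 45; now {35, 34, 33}
insert 39 → {39, 35, 34, 33}
remove-max → 39; now {35, 34, 33}
remove-max → 35; now {34, 33}
remove-max → 34; now {33}
insert 46 → {46, 33}
insert 38 → {46, 38, 33}
insert 57 → {57, 46, 38, 33}
insert 42 → {57, 46, 42, 38, 33}
insert 52 → {57, 52, 46, 42, 38, 33}
remove-max → 57; now {52, 46, 42, 38, 33}
remove-max → 52; now {46, 42, 38, 33}
remove-max → 46; now {42, 38, 33}
insert 53 → {53, 42, 38, 33}
remove-max → 53; now {42, 38, 33}
insert 55 → {55, 42, 38, 33}
insert 61 → {61, 55, 42, 38, 33}

[67, 56, 45, 39, 35, 34, 57, 52, 46, 53]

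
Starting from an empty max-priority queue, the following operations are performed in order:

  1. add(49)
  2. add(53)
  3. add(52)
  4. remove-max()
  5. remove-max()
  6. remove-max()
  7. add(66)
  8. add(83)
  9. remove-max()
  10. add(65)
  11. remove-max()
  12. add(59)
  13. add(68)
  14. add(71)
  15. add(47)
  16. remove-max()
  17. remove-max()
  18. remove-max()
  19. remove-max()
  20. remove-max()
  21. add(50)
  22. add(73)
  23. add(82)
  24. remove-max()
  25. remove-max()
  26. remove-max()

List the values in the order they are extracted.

[53, 52, 49, 83, 66, 71, 68, 65, 59, 47, 82, 73, 50]

insert 49 → {49}
insert 53 → {53, 49}
insert 52 → {53, 52, 49}
remove-max → 53; now {52, 49}
remove-max → 52; now {49}
remove-max → 49; now {}
insert 66 → {66}
insert 83 → {83, 66}
remove-max → 83; now {66}
insert 65 → {66, 65}
remove-max → 66; now {65}
insert 59 → {65, 59}
insert 68 → {68, 65, 59}
insert 71 → {71, 68, 65, 59}
insert 47 → {71, 68, 65, 59, 47}
remove-max → 71; now {68, 65, 59, 47}
remove-max → 68; now {65, 59, 47}
remove-max → 65; now {59, 47}
remove-max → 59; now {47}
remove-max → 47; now {}
insert 50 → {50}
insert 73 → {73, 50}
insert 82 → {82, 73, 50}
remove-max → 82; now {73, 50}
remove-max → 73; now {50}
remove-max → 50; now {}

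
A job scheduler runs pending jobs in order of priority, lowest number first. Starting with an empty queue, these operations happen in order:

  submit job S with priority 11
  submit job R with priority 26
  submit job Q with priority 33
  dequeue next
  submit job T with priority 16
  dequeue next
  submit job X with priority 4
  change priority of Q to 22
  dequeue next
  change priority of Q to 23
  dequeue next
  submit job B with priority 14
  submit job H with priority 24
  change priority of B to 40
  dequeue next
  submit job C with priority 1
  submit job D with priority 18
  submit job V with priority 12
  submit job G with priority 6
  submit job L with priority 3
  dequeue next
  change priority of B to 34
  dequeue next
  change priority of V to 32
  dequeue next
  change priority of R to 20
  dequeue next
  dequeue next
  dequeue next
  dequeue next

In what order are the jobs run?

add S (priority 11) → {S:11}
add R (priority 26) → {S:11, R:26}
add Q (priority 33) → {S:11, R:26, Q:33}
dequeue next → S; now {R:26, Q:33}
add T (priority 16) → {T:16, R:26, Q:33}
dequeue next → T; now {R:26, Q:33}
add X (priority 4) → {X:4, R:26, Q:33}
update Q to priority 22 → {X:4, Q:22, R:26}
dequeue next → X; now {Q:22, R:26}
update Q to priority 23 → {Q:23, R:26}
dequeue next → Q; now {R:26}
add B (priority 14) → {B:14, R:26}
add H (priority 24) → {B:14, H:24, R:26}
update B to priority 40 → {H:24, R:26, B:40}
dequeue next → H; now {R:26, B:40}
add C (priority 1) → {C:1, R:26, B:40}
add D (priority 18) → {C:1, D:18, R:26, B:40}
add V (priority 12) → {C:1, V:12, D:18, R:26, B:40}
add G (priority 6) → {C:1, G:6, V:12, D:18, R:26, B:40}
add L (priority 3) → {C:1, L:3, G:6, V:12, D:18, R:26, B:40}
dequeue next → C; now {L:3, G:6, V:12, D:18, R:26, B:40}
update B to priority 34 → {L:3, G:6, V:12, D:18, R:26, B:34}
dequeue next → L; now {G:6, V:12, D:18, R:26, B:34}
update V to priority 32 → {G:6, D:18, R:26, V:32, B:34}
dequeue next → G; now {D:18, R:26, V:32, B:34}
update R to priority 20 → {D:18, R:20, V:32, B:34}
dequeue next → D; now {R:20, V:32, B:34}
dequeue next → R; now {V:32, B:34}
dequeue next → V; now {B:34}
dequeue next → B; now {}

S, T, X, Q, H, C, L, G, D, R, V, B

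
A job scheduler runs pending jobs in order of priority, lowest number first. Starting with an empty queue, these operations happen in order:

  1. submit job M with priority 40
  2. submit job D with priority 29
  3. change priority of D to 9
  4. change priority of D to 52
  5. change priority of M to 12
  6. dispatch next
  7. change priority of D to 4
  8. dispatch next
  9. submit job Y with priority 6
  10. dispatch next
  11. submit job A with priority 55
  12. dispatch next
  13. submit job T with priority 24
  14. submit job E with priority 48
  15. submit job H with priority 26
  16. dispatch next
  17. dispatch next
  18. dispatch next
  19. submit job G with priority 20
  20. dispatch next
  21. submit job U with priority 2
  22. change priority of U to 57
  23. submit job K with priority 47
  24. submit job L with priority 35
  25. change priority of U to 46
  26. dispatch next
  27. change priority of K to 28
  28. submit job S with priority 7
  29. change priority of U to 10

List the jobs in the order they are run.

[M, D, Y, A, T, H, E, G, L]

add M (priority 40) → {M:40}
add D (priority 29) → {D:29, M:40}
update D to priority 9 → {D:9, M:40}
update D to priority 52 → {M:40, D:52}
update M to priority 12 → {M:12, D:52}
dispatch next → M; now {D:52}
update D to priority 4 → {D:4}
dispatch next → D; now {}
add Y (priority 6) → {Y:6}
dispatch next → Y; now {}
add A (priority 55) → {A:55}
dispatch next → A; now {}
add T (priority 24) → {T:24}
add E (priority 48) → {T:24, E:48}
add H (priority 26) → {T:24, H:26, E:48}
dispatch next → T; now {H:26, E:48}
dispatch next → H; now {E:48}
dispatch next → E; now {}
add G (priority 20) → {G:20}
dispatch next → G; now {}
add U (priority 2) → {U:2}
update U to priority 57 → {U:57}
add K (priority 47) → {K:47, U:57}
add L (priority 35) → {L:35, K:47, U:57}
update U to priority 46 → {L:35, U:46, K:47}
dispatch next → L; now {U:46, K:47}
update K to priority 28 → {K:28, U:46}
add S (priority 7) → {S:7, K:28, U:46}
update U to priority 10 → {S:7, U:10, K:28}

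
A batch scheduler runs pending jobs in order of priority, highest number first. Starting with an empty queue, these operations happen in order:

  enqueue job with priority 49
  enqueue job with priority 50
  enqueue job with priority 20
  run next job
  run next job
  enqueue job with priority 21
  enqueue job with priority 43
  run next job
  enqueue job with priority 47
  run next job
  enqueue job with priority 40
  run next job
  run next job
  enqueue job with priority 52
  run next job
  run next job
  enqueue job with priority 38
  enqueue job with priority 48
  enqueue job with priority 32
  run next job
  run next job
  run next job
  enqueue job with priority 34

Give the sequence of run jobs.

50, 49, 43, 47, 40, 21, 52, 20, 48, 38, 32

insert 49 → {49}
insert 50 → {50, 49}
insert 20 → {50, 49, 20}
run next job → 50; now {49, 20}
run next job → 49; now {20}
insert 21 → {21, 20}
insert 43 → {43, 21, 20}
run next job → 43; now {21, 20}
insert 47 → {47, 21, 20}
run next job → 47; now {21, 20}
insert 40 → {40, 21, 20}
run next job → 40; now {21, 20}
run next job → 21; now {20}
insert 52 → {52, 20}
run next job → 52; now {20}
run next job → 20; now {}
insert 38 → {38}
insert 48 → {48, 38}
insert 32 → {48, 38, 32}
run next job → 48; now {38, 32}
run next job → 38; now {32}
run next job → 32; now {}
insert 34 → {34}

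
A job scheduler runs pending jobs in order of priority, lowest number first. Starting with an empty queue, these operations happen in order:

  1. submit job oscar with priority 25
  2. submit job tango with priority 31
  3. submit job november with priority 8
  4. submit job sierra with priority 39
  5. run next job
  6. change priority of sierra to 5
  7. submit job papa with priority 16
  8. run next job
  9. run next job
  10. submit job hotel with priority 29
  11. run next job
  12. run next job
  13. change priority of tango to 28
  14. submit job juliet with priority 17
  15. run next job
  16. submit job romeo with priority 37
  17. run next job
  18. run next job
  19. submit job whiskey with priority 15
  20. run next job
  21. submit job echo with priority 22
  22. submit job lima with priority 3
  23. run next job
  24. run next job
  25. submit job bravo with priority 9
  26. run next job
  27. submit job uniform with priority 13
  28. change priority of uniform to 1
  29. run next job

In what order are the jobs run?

add oscar (priority 25) → {oscar:25}
add tango (priority 31) → {oscar:25, tango:31}
add november (priority 8) → {november:8, oscar:25, tango:31}
add sierra (priority 39) → {november:8, oscar:25, tango:31, sierra:39}
run next job → november; now {oscar:25, tango:31, sierra:39}
update sierra to priority 5 → {sierra:5, oscar:25, tango:31}
add papa (priority 16) → {sierra:5, papa:16, oscar:25, tango:31}
run next job → sierra; now {papa:16, oscar:25, tango:31}
run next job → papa; now {oscar:25, tango:31}
add hotel (priority 29) → {oscar:25, hotel:29, tango:31}
run next job → oscar; now {hotel:29, tango:31}
run next job → hotel; now {tango:31}
update tango to priority 28 → {tango:28}
add juliet (priority 17) → {juliet:17, tango:28}
run next job → juliet; now {tango:28}
add romeo (priority 37) → {tango:28, romeo:37}
run next job → tango; now {romeo:37}
run next job → romeo; now {}
add whiskey (priority 15) → {whiskey:15}
run next job → whiskey; now {}
add echo (priority 22) → {echo:22}
add lima (priority 3) → {lima:3, echo:22}
run next job → lima; now {echo:22}
run next job → echo; now {}
add bravo (priority 9) → {bravo:9}
run next job → bravo; now {}
add uniform (priority 13) → {uniform:13}
update uniform to priority 1 → {uniform:1}
run next job → uniform; now {}

november → sierra → papa → oscar → hotel → juliet → tango → romeo → whiskey → lima → echo → bravo → uniform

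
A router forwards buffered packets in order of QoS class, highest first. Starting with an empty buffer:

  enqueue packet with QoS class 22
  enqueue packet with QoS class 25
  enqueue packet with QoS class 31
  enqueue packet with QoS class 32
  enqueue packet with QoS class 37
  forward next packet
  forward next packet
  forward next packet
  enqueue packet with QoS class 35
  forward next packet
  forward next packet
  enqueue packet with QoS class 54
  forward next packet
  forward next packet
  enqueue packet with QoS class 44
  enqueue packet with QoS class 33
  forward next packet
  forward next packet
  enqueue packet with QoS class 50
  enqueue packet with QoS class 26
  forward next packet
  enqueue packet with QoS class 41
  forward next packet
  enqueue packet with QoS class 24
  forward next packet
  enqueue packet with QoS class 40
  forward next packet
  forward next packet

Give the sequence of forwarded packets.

insert 22 → {22}
insert 25 → {25, 22}
insert 31 → {31, 25, 22}
insert 32 → {32, 31, 25, 22}
insert 37 → {37, 32, 31, 25, 22}
forward next packet → 37; now {32, 31, 25, 22}
forward next packet → 32; now {31, 25, 22}
forward next packet → 31; now {25, 22}
insert 35 → {35, 25, 22}
forward next packet → 35; now {25, 22}
forward next packet → 25; now {22}
insert 54 → {54, 22}
forward next packet → 54; now {22}
forward next packet → 22; now {}
insert 44 → {44}
insert 33 → {44, 33}
forward next packet → 44; now {33}
forward next packet → 33; now {}
insert 50 → {50}
insert 26 → {50, 26}
forward next packet → 50; now {26}
insert 41 → {41, 26}
forward next packet → 41; now {26}
insert 24 → {26, 24}
forward next packet → 26; now {24}
insert 40 → {40, 24}
forward next packet → 40; now {24}
forward next packet → 24; now {}

37 → 32 → 31 → 35 → 25 → 54 → 22 → 44 → 33 → 50 → 41 → 26 → 40 → 24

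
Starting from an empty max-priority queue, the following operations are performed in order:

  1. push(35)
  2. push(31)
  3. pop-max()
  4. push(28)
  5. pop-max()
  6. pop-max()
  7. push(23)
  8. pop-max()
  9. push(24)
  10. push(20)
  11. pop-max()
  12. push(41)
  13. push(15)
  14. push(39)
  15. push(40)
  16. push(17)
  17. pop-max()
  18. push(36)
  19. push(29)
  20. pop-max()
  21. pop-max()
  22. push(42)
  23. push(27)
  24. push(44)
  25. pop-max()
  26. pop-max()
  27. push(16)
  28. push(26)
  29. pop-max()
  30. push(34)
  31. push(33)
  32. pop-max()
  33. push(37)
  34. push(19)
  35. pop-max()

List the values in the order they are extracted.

insert 35 → {35}
insert 31 → {35, 31}
pop-max → 35; now {31}
insert 28 → {31, 28}
pop-max → 31; now {28}
pop-max → 28; now {}
insert 23 → {23}
pop-max → 23; now {}
insert 24 → {24}
insert 20 → {24, 20}
pop-max → 24; now {20}
insert 41 → {41, 20}
insert 15 → {41, 20, 15}
insert 39 → {41, 39, 20, 15}
insert 40 → {41, 40, 39, 20, 15}
insert 17 → {41, 40, 39, 20, 17, 15}
pop-max → 41; now {40, 39, 20, 17, 15}
insert 36 → {40, 39, 36, 20, 17, 15}
insert 29 → {40, 39, 36, 29, 20, 17, 15}
pop-max → 40; now {39, 36, 29, 20, 17, 15}
pop-max → 39; now {36, 29, 20, 17, 15}
insert 42 → {42, 36, 29, 20, 17, 15}
insert 27 → {42, 36, 29, 27, 20, 17, 15}
insert 44 → {44, 42, 36, 29, 27, 20, 17, 15}
pop-max → 44; now {42, 36, 29, 27, 20, 17, 15}
pop-max → 42; now {36, 29, 27, 20, 17, 15}
insert 16 → {36, 29, 27, 20, 17, 16, 15}
insert 26 → {36, 29, 27, 26, 20, 17, 16, 15}
pop-max → 36; now {29, 27, 26, 20, 17, 16, 15}
insert 34 → {34, 29, 27, 26, 20, 17, 16, 15}
insert 33 → {34, 33, 29, 27, 26, 20, 17, 16, 15}
pop-max → 34; now {33, 29, 27, 26, 20, 17, 16, 15}
insert 37 → {37, 33, 29, 27, 26, 20, 17, 16, 15}
insert 19 → {37, 33, 29, 27, 26, 20, 19, 17, 16, 15}
pop-max → 37; now {33, 29, 27, 26, 20, 19, 17, 16, 15}

35, 31, 28, 23, 24, 41, 40, 39, 44, 42, 36, 34, 37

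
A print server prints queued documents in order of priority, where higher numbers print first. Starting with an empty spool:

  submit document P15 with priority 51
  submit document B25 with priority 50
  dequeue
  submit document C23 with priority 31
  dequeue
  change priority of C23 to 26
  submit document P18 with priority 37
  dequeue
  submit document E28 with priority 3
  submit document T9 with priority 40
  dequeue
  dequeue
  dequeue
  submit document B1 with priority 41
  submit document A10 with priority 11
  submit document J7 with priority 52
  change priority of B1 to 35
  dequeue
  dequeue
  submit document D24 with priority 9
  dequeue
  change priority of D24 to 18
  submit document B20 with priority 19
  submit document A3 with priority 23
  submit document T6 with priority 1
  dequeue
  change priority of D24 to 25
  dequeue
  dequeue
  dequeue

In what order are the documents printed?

P15, B25, P18, T9, C23, E28, J7, B1, A10, A3, D24, B20, T6

add P15 (priority 51) → {P15:51}
add B25 (priority 50) → {P15:51, B25:50}
dequeue → P15; now {B25:50}
add C23 (priority 31) → {B25:50, C23:31}
dequeue → B25; now {C23:31}
update C23 to priority 26 → {C23:26}
add P18 (priority 37) → {P18:37, C23:26}
dequeue → P18; now {C23:26}
add E28 (priority 3) → {C23:26, E28:3}
add T9 (priority 40) → {T9:40, C23:26, E28:3}
dequeue → T9; now {C23:26, E28:3}
dequeue → C23; now {E28:3}
dequeue → E28; now {}
add B1 (priority 41) → {B1:41}
add A10 (priority 11) → {B1:41, A10:11}
add J7 (priority 52) → {J7:52, B1:41, A10:11}
update B1 to priority 35 → {J7:52, B1:35, A10:11}
dequeue → J7; now {B1:35, A10:11}
dequeue → B1; now {A10:11}
add D24 (priority 9) → {A10:11, D24:9}
dequeue → A10; now {D24:9}
update D24 to priority 18 → {D24:18}
add B20 (priority 19) → {B20:19, D24:18}
add A3 (priority 23) → {A3:23, B20:19, D24:18}
add T6 (priority 1) → {A3:23, B20:19, D24:18, T6:1}
dequeue → A3; now {B20:19, D24:18, T6:1}
update D24 to priority 25 → {D24:25, B20:19, T6:1}
dequeue → D24; now {B20:19, T6:1}
dequeue → B20; now {T6:1}
dequeue → T6; now {}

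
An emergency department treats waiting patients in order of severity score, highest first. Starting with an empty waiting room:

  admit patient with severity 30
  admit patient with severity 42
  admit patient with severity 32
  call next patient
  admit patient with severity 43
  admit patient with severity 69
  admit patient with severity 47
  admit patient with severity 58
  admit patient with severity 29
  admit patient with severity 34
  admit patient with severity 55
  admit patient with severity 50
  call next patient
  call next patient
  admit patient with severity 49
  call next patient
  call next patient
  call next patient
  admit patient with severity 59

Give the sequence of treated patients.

insert 30 → {30}
insert 42 → {42, 30}
insert 32 → {42, 32, 30}
call next patient → 42; now {32, 30}
insert 43 → {43, 32, 30}
insert 69 → {69, 43, 32, 30}
insert 47 → {69, 47, 43, 32, 30}
insert 58 → {69, 58, 47, 43, 32, 30}
insert 29 → {69, 58, 47, 43, 32, 30, 29}
insert 34 → {69, 58, 47, 43, 34, 32, 30, 29}
insert 55 → {69, 58, 55, 47, 43, 34, 32, 30, 29}
insert 50 → {69, 58, 55, 50, 47, 43, 34, 32, 30, 29}
call next patient → 69; now {58, 55, 50, 47, 43, 34, 32, 30, 29}
call next patient → 58; now {55, 50, 47, 43, 34, 32, 30, 29}
insert 49 → {55, 50, 49, 47, 43, 34, 32, 30, 29}
call next patient → 55; now {50, 49, 47, 43, 34, 32, 30, 29}
call next patient → 50; now {49, 47, 43, 34, 32, 30, 29}
call next patient → 49; now {47, 43, 34, 32, 30, 29}
insert 59 → {59, 47, 43, 34, 32, 30, 29}

42, 69, 58, 55, 50, 49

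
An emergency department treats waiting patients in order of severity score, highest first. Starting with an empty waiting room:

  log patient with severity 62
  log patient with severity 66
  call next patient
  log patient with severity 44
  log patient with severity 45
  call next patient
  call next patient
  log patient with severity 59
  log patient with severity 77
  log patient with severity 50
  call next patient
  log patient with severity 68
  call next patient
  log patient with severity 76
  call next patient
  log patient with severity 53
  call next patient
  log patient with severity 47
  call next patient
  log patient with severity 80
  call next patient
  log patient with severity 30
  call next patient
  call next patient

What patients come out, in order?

66, 62, 45, 77, 68, 76, 59, 53, 80, 50, 47

insert 62 → {62}
insert 66 → {66, 62}
call next patient → 66; now {62}
insert 44 → {62, 44}
insert 45 → {62, 45, 44}
call next patient → 62; now {45, 44}
call next patient → 45; now {44}
insert 59 → {59, 44}
insert 77 → {77, 59, 44}
insert 50 → {77, 59, 50, 44}
call next patient → 77; now {59, 50, 44}
insert 68 → {68, 59, 50, 44}
call next patient → 68; now {59, 50, 44}
insert 76 → {76, 59, 50, 44}
call next patient → 76; now {59, 50, 44}
insert 53 → {59, 53, 50, 44}
call next patient → 59; now {53, 50, 44}
insert 47 → {53, 50, 47, 44}
call next patient → 53; now {50, 47, 44}
insert 80 → {80, 50, 47, 44}
call next patient → 80; now {50, 47, 44}
insert 30 → {50, 47, 44, 30}
call next patient → 50; now {47, 44, 30}
call next patient → 47; now {44, 30}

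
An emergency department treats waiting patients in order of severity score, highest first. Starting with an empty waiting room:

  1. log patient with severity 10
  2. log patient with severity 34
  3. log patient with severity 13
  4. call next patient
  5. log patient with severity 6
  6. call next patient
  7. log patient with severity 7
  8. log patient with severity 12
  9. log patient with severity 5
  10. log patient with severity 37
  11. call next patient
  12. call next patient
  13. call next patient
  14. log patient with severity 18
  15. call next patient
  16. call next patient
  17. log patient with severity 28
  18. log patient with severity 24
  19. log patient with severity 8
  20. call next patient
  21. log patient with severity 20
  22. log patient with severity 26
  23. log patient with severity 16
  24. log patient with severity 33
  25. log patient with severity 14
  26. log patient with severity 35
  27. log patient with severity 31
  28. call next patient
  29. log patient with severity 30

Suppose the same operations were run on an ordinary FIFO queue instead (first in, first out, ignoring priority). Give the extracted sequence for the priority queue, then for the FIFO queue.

priority queue: 34 → 13 → 37 → 12 → 10 → 18 → 7 → 28 → 35; FIFO queue: [10, 34, 13, 6, 7, 12, 5, 37, 18]

insert 10 → {10}
insert 34 → {34, 10}
insert 13 → {34, 13, 10}
call next patient → 34; now {13, 10}
insert 6 → {13, 10, 6}
call next patient → 13; now {10, 6}
insert 7 → {10, 7, 6}
insert 12 → {12, 10, 7, 6}
insert 5 → {12, 10, 7, 6, 5}
insert 37 → {37, 12, 10, 7, 6, 5}
call next patient → 37; now {12, 10, 7, 6, 5}
call next patient → 12; now {10, 7, 6, 5}
call next patient → 10; now {7, 6, 5}
insert 18 → {18, 7, 6, 5}
call next patient → 18; now {7, 6, 5}
call next patient → 7; now {6, 5}
insert 28 → {28, 6, 5}
insert 24 → {28, 24, 6, 5}
insert 8 → {28, 24, 8, 6, 5}
call next patient → 28; now {24, 8, 6, 5}
insert 20 → {24, 20, 8, 6, 5}
insert 26 → {26, 24, 20, 8, 6, 5}
insert 16 → {26, 24, 20, 16, 8, 6, 5}
insert 33 → {33, 26, 24, 20, 16, 8, 6, 5}
insert 14 → {33, 26, 24, 20, 16, 14, 8, 6, 5}
insert 35 → {35, 33, 26, 24, 20, 16, 14, 8, 6, 5}
insert 31 → {35, 33, 31, 26, 24, 20, 16, 14, 8, 6, 5}
call next patient → 35; now {33, 31, 26, 24, 20, 16, 14, 8, 6, 5}
insert 30 → {33, 31, 30, 26, 24, 20, 16, 14, 8, 6, 5}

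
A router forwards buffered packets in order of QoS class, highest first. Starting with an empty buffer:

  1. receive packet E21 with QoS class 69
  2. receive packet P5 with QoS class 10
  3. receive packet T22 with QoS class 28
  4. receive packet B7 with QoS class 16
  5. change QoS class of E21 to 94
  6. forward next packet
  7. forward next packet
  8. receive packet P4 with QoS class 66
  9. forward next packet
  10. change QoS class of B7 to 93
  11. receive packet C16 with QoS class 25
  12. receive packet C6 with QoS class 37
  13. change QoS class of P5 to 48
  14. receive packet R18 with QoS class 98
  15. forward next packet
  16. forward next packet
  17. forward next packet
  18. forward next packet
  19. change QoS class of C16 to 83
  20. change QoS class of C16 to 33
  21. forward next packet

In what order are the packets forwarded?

E21 → T22 → P4 → R18 → B7 → P5 → C6 → C16

add E21 (QoS class 69) → {E21:69}
add P5 (QoS class 10) → {E21:69, P5:10}
add T22 (QoS class 28) → {E21:69, T22:28, P5:10}
add B7 (QoS class 16) → {E21:69, T22:28, B7:16, P5:10}
update E21 to QoS class 94 → {E21:94, T22:28, B7:16, P5:10}
forward next packet → E21; now {T22:28, B7:16, P5:10}
forward next packet → T22; now {B7:16, P5:10}
add P4 (QoS class 66) → {P4:66, B7:16, P5:10}
forward next packet → P4; now {B7:16, P5:10}
update B7 to QoS class 93 → {B7:93, P5:10}
add C16 (QoS class 25) → {B7:93, C16:25, P5:10}
add C6 (QoS class 37) → {B7:93, C6:37, C16:25, P5:10}
update P5 to QoS class 48 → {B7:93, P5:48, C6:37, C16:25}
add R18 (QoS class 98) → {R18:98, B7:93, P5:48, C6:37, C16:25}
forward next packet → R18; now {B7:93, P5:48, C6:37, C16:25}
forward next packet → B7; now {P5:48, C6:37, C16:25}
forward next packet → P5; now {C6:37, C16:25}
forward next packet → C6; now {C16:25}
update C16 to QoS class 83 → {C16:83}
update C16 to QoS class 33 → {C16:33}
forward next packet → C16; now {}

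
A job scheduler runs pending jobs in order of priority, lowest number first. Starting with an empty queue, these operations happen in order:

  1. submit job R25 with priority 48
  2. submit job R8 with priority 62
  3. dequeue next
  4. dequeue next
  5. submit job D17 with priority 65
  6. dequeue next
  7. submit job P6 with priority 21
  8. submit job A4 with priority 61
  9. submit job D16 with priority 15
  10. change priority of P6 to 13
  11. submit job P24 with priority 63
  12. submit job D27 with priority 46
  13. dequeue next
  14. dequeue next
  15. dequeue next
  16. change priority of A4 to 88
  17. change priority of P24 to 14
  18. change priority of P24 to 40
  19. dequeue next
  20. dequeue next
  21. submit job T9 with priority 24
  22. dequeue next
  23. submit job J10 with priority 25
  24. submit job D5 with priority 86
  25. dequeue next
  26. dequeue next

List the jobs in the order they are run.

[R25, R8, D17, P6, D16, D27, P24, A4, T9, J10, D5]

add R25 (priority 48) → {R25:48}
add R8 (priority 62) → {R25:48, R8:62}
dequeue next → R25; now {R8:62}
dequeue next → R8; now {}
add D17 (priority 65) → {D17:65}
dequeue next → D17; now {}
add P6 (priority 21) → {P6:21}
add A4 (priority 61) → {P6:21, A4:61}
add D16 (priority 15) → {D16:15, P6:21, A4:61}
update P6 to priority 13 → {P6:13, D16:15, A4:61}
add P24 (priority 63) → {P6:13, D16:15, A4:61, P24:63}
add D27 (priority 46) → {P6:13, D16:15, D27:46, A4:61, P24:63}
dequeue next → P6; now {D16:15, D27:46, A4:61, P24:63}
dequeue next → D16; now {D27:46, A4:61, P24:63}
dequeue next → D27; now {A4:61, P24:63}
update A4 to priority 88 → {P24:63, A4:88}
update P24 to priority 14 → {P24:14, A4:88}
update P24 to priority 40 → {P24:40, A4:88}
dequeue next → P24; now {A4:88}
dequeue next → A4; now {}
add T9 (priority 24) → {T9:24}
dequeue next → T9; now {}
add J10 (priority 25) → {J10:25}
add D5 (priority 86) → {J10:25, D5:86}
dequeue next → J10; now {D5:86}
dequeue next → D5; now {}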